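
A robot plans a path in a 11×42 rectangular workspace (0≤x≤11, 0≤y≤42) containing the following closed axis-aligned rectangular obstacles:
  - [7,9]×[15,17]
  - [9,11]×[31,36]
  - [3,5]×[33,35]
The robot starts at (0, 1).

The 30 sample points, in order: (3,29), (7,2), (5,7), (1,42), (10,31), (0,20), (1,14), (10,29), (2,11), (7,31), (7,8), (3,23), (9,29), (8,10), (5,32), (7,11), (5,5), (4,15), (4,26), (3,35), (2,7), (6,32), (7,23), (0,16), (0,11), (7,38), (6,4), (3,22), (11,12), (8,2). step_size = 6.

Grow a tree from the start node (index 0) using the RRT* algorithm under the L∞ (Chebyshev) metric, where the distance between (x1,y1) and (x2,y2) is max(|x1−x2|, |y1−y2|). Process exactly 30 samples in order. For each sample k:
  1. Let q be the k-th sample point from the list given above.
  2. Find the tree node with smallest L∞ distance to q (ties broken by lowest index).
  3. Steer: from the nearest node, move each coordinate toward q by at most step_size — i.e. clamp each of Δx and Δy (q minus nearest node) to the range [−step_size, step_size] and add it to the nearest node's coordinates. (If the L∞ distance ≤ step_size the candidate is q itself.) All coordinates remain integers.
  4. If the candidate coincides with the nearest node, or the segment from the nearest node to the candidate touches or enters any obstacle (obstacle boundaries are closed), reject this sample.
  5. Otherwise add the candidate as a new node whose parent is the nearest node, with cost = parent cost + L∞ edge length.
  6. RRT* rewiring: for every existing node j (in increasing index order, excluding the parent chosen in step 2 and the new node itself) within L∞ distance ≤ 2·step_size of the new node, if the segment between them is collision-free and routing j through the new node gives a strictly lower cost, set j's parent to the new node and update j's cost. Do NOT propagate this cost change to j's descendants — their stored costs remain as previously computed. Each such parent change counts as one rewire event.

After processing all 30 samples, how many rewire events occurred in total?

1. q=(3,29) nearest=0 d=28 new=(3,7) → add node 1 parent=0 cost=6
2. q=(7,2) nearest=1 d=5 new=(7,2) → add node 2 parent=1 cost=11
3. q=(5,7) nearest=1 d=2 new=(5,7) → add node 3 parent=1 cost=8
4. q=(1,42) nearest=1 d=35 new=(1,13) → add node 4 parent=1 cost=12
5. q=(10,31) nearest=4 d=18 new=(7,19) → add node 5 parent=4 cost=18
6. q=(0,20) nearest=4 d=7 new=(0,19) → add node 6 parent=4 cost=18
7. q=(1,14) nearest=4 d=1 new=(1,14) → add node 7 parent=4 cost=13
8. q=(10,29) nearest=5 d=10 new=(10,25) → add node 8 parent=5 cost=24
9. q=(2,11) nearest=4 d=2 new=(2,11) → add node 9 parent=4 cost=14
10. q=(7,31) nearest=8 d=6 new=(7,31) → add node 10 parent=8 cost=30
11. q=(7,8) nearest=3 d=2 new=(7,8) → add node 11 parent=3 cost=10
12. q=(3,23) nearest=5 d=4 new=(3,23) → add node 12 parent=5 cost=22
13. q=(9,29) nearest=10 d=2 new=(9,29) → add node 13 parent=10 cost=32
14. q=(8,10) nearest=11 d=2 new=(8,10) → add node 14 parent=11 cost=12
15. q=(5,32) nearest=10 d=2 new=(5,32) → add node 15 parent=10 cost=32
16. q=(7,11) nearest=14 d=1 new=(7,11) → add node 16 parent=14 cost=13
17. q=(5,5) nearest=1 d=2 new=(5,5) → add node 17 parent=1 cost=8
18. q=(4,15) nearest=4 d=3 new=(4,15) → add node 18 parent=4 cost=15
19. q=(4,26) nearest=12 d=3 new=(4,26) → add node 19 parent=12 cost=25; rewire 13→19 (30<32); rewire 15→19 (31<32)
20. q=(3,35) nearest=15 d=3 new=(3,35) → blocked by [3,5]×[33,35], reject
21. q=(2,7) nearest=1 d=1 new=(2,7) → add node 20 parent=1 cost=7; rewire 9→20 (11<14); rewire 16→20 (12<13)
22. q=(6,32) nearest=10 d=1 new=(6,32) → add node 21 parent=10 cost=31
23. q=(7,23) nearest=8 d=3 new=(7,23) → add node 22 parent=8 cost=27
24. q=(0,16) nearest=7 d=2 new=(0,16) → add node 23 parent=7 cost=15; rewire 22→23 (22<27)
25. q=(0,11) nearest=4 d=2 new=(0,11) → add node 24 parent=4 cost=14
26. q=(7,38) nearest=15 d=6 new=(7,38) → add node 25 parent=15 cost=37
27. q=(6,4) nearest=17 d=1 new=(6,4) → add node 26 parent=17 cost=9
28. q=(3,22) nearest=12 d=1 new=(3,22) → add node 27 parent=12 cost=23
29. q=(11,12) nearest=14 d=3 new=(11,12) → add node 28 parent=14 cost=15
30. q=(8,2) nearest=2 d=1 new=(8,2) → add node 29 parent=2 cost=12

Rewire events: 5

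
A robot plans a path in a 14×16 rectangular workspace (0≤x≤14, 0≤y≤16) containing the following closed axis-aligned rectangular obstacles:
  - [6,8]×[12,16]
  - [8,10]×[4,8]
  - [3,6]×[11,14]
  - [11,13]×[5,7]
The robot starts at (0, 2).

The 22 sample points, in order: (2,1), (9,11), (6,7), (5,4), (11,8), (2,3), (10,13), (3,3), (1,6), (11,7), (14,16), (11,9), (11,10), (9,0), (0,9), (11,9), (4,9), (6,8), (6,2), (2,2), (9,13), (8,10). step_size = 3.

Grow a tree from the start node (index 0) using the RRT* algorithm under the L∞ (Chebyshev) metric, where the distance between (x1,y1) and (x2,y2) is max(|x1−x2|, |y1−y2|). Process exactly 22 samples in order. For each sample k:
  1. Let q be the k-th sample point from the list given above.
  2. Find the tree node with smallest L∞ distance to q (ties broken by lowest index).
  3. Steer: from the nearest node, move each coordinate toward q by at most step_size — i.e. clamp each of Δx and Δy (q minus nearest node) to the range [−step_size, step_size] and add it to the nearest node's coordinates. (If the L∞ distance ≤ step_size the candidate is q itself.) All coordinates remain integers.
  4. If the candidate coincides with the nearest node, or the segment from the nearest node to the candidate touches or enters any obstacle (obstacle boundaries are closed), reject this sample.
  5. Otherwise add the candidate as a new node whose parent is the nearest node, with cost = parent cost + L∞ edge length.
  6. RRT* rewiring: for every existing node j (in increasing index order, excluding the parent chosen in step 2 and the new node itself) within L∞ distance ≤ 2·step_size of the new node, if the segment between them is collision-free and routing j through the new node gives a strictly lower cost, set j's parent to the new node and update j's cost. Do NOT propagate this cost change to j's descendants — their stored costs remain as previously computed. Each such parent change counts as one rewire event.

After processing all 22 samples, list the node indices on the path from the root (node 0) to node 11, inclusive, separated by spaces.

1. q=(2,1) nearest=0 d=2 new=(2,1) → add node 1 parent=0 cost=2
2. q=(9,11) nearest=0 d=9 new=(3,5) → add node 2 parent=0 cost=3
3. q=(6,7) nearest=2 d=3 new=(6,7) → add node 3 parent=2 cost=6
4. q=(5,4) nearest=2 d=2 new=(5,4) → add node 4 parent=2 cost=5
5. q=(11,8) nearest=3 d=5 new=(9,8) → blocked by [8,10]×[4,8], reject
6. q=(2,3) nearest=0 d=2 new=(2,3) → add node 5 parent=0 cost=2
7. q=(10,13) nearest=3 d=6 new=(9,10) → add node 6 parent=3 cost=9
8. q=(3,3) nearest=5 d=1 new=(3,3) → add node 7 parent=5 cost=3
9. q=(1,6) nearest=2 d=2 new=(1,6) → add node 8 parent=2 cost=5
10. q=(11,7) nearest=6 d=3 new=(11,7) → blocked by [11,13]×[5,7], reject
11. q=(14,16) nearest=6 d=6 new=(12,13) → add node 9 parent=6 cost=12
12. q=(11,9) nearest=6 d=2 new=(11,9) → add node 10 parent=6 cost=11
13. q=(11,10) nearest=10 d=1 new=(11,10) → add node 11 parent=10 cost=12
14. q=(9,0) nearest=4 d=4 new=(8,1) → add node 12 parent=4 cost=8
15. q=(0,9) nearest=8 d=3 new=(0,9) → add node 13 parent=8 cost=8
16. q=(11,9) nearest=10 d=0 → coincident, reject
17. q=(4,9) nearest=3 d=2 new=(4,9) → add node 14 parent=3 cost=8
18. q=(6,8) nearest=3 d=1 new=(6,8) → add node 15 parent=3 cost=7
19. q=(6,2) nearest=4 d=2 new=(6,2) → add node 16 parent=4 cost=7
20. q=(2,2) nearest=1 d=1 new=(2,2) → add node 17 parent=1 cost=3
21. q=(9,13) nearest=6 d=3 new=(9,13) → add node 18 parent=6 cost=12
22. q=(8,10) nearest=6 d=1 new=(8,10) → add node 19 parent=6 cost=10

Path: 0 2 3 6 10 11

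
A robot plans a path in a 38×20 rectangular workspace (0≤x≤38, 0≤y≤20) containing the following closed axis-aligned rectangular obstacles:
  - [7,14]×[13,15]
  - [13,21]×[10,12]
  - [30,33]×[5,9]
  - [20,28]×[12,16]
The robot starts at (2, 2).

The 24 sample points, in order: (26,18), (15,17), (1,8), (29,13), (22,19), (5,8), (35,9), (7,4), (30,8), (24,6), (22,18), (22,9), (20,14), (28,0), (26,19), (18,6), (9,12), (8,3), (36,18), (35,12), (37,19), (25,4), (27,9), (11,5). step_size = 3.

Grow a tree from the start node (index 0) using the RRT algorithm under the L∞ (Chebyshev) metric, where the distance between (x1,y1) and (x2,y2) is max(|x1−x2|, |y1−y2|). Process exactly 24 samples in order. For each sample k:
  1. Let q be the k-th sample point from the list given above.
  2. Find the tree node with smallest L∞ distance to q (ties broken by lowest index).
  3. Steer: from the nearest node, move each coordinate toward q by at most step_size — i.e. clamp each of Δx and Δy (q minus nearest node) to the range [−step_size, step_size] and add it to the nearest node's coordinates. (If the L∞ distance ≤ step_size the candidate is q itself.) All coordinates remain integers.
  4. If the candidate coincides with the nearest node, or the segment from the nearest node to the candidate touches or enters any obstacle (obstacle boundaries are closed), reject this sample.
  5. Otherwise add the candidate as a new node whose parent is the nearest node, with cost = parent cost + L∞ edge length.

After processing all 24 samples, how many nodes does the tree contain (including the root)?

1. q=(26,18) nearest=0 d=24 new=(5,5) → add node 1 parent=0 cost=3
2. q=(15,17) nearest=1 d=12 new=(8,8) → add node 2 parent=1 cost=6
3. q=(1,8) nearest=1 d=4 new=(2,8) → add node 3 parent=1 cost=6
4. q=(29,13) nearest=2 d=21 new=(11,11) → add node 4 parent=2 cost=9
5. q=(22,19) nearest=4 d=11 new=(14,14) → blocked by [7,14]×[13,15], reject
6. q=(5,8) nearest=1 d=3 new=(5,8) → add node 5 parent=1 cost=6
7. q=(35,9) nearest=4 d=24 new=(14,9) → add node 6 parent=4 cost=12
8. q=(7,4) nearest=1 d=2 new=(7,4) → add node 7 parent=1 cost=5
9. q=(30,8) nearest=6 d=16 new=(17,8) → add node 8 parent=6 cost=15
10. q=(24,6) nearest=8 d=7 new=(20,6) → add node 9 parent=8 cost=18
11. q=(22,18) nearest=6 d=9 new=(17,12) → blocked by [13,21]×[10,12], reject
12. q=(22,9) nearest=9 d=3 new=(22,9) → add node 10 parent=9 cost=21
13. q=(20,14) nearest=10 d=5 new=(20,12) → blocked by [13,21]×[10,12], reject
14. q=(28,0) nearest=9 d=8 new=(23,3) → add node 11 parent=9 cost=21
15. q=(26,19) nearest=10 d=10 new=(25,12) → blocked by [20,28]×[12,16], reject
16. q=(18,6) nearest=8 d=2 new=(18,6) → add node 12 parent=8 cost=17
17. q=(9,12) nearest=4 d=2 new=(9,12) → add node 13 parent=4 cost=11
18. q=(8,3) nearest=7 d=1 new=(8,3) → add node 14 parent=7 cost=6
19. q=(36,18) nearest=10 d=14 new=(25,12) → blocked by [20,28]×[12,16], reject
20. q=(35,12) nearest=11 d=12 new=(26,6) → add node 15 parent=11 cost=24
21. q=(37,19) nearest=15 d=13 new=(29,9) → add node 16 parent=15 cost=27
22. q=(25,4) nearest=11 d=2 new=(25,4) → add node 17 parent=11 cost=23
23. q=(27,9) nearest=16 d=2 new=(27,9) → add node 18 parent=16 cost=29
24. q=(11,5) nearest=2 d=3 new=(11,5) → add node 19 parent=2 cost=9

Node count: 20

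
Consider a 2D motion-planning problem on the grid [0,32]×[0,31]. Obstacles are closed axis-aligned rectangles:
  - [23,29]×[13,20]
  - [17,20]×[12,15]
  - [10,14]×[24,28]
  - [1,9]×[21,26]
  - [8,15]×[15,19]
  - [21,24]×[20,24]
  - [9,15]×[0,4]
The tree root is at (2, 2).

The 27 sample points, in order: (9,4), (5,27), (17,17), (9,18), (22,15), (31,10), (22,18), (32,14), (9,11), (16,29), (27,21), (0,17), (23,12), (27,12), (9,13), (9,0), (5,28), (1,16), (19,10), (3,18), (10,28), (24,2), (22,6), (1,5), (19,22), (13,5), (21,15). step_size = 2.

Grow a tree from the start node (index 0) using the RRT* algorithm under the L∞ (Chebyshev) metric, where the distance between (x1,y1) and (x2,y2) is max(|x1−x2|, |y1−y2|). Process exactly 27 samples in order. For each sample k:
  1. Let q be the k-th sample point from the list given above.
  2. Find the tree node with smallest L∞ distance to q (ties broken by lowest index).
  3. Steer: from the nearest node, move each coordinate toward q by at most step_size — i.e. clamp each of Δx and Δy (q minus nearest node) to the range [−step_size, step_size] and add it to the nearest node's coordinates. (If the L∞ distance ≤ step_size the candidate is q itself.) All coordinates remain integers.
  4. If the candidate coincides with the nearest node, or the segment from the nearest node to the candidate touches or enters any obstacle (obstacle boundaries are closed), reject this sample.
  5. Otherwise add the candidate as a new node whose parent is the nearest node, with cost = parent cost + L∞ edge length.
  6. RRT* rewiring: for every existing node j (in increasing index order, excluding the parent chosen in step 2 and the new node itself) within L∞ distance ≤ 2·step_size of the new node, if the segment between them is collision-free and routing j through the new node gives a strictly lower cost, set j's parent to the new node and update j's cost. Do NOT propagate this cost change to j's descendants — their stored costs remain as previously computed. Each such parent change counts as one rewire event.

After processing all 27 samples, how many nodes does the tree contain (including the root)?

Node count: 20

1. q=(9,4) nearest=0 d=7 new=(4,4) → add node 1 parent=0 cost=2
2. q=(5,27) nearest=1 d=23 new=(5,6) → add node 2 parent=1 cost=4
3. q=(17,17) nearest=2 d=12 new=(7,8) → add node 3 parent=2 cost=6
4. q=(9,18) nearest=3 d=10 new=(9,10) → add node 4 parent=3 cost=8
5. q=(22,15) nearest=4 d=13 new=(11,12) → add node 5 parent=4 cost=10
6. q=(31,10) nearest=5 d=20 new=(13,10) → add node 6 parent=5 cost=12
7. q=(22,18) nearest=6 d=9 new=(15,12) → add node 7 parent=6 cost=14
8. q=(32,14) nearest=7 d=17 new=(17,14) → blocked by [17,20]×[12,15], reject
9. q=(9,11) nearest=4 d=1 new=(9,11) → add node 8 parent=4 cost=9
10. q=(16,29) nearest=5 d=17 new=(13,14) → add node 9 parent=5 cost=12
11. q=(27,21) nearest=7 d=12 new=(17,14) → blocked by [17,20]×[12,15], reject
12. q=(0,17) nearest=3 d=9 new=(5,10) → add node 10 parent=3 cost=8
13. q=(23,12) nearest=7 d=8 new=(17,12) → blocked by [17,20]×[12,15], reject
14. q=(27,12) nearest=7 d=12 new=(17,12) → blocked by [17,20]×[12,15], reject
15. q=(9,13) nearest=5 d=2 new=(9,13) → add node 11 parent=5 cost=12
16. q=(9,0) nearest=1 d=5 new=(6,2) → add node 12 parent=1 cost=4
17. q=(5,28) nearest=9 d=14 new=(11,16) → blocked by [8,15]×[15,19], reject
18. q=(1,16) nearest=10 d=6 new=(3,12) → add node 13 parent=10 cost=10
19. q=(19,10) nearest=7 d=4 new=(17,10) → add node 14 parent=7 cost=16
20. q=(3,18) nearest=11 d=6 new=(7,15) → add node 15 parent=11 cost=14
21. q=(10,28) nearest=15 d=13 new=(9,17) → blocked by [8,15]×[15,19], reject
22. q=(24,2) nearest=14 d=8 new=(19,8) → add node 16 parent=14 cost=18
23. q=(22,6) nearest=16 d=3 new=(21,6) → add node 17 parent=16 cost=20
24. q=(1,5) nearest=0 d=3 new=(1,4) → add node 18 parent=0 cost=2
25. q=(19,22) nearest=9 d=8 new=(15,16) → blocked by [8,15]×[15,19], reject
26. q=(13,5) nearest=4 d=5 new=(11,8) → add node 19 parent=4 cost=10
27. q=(21,15) nearest=14 d=5 new=(19,12) → blocked by [17,20]×[12,15], reject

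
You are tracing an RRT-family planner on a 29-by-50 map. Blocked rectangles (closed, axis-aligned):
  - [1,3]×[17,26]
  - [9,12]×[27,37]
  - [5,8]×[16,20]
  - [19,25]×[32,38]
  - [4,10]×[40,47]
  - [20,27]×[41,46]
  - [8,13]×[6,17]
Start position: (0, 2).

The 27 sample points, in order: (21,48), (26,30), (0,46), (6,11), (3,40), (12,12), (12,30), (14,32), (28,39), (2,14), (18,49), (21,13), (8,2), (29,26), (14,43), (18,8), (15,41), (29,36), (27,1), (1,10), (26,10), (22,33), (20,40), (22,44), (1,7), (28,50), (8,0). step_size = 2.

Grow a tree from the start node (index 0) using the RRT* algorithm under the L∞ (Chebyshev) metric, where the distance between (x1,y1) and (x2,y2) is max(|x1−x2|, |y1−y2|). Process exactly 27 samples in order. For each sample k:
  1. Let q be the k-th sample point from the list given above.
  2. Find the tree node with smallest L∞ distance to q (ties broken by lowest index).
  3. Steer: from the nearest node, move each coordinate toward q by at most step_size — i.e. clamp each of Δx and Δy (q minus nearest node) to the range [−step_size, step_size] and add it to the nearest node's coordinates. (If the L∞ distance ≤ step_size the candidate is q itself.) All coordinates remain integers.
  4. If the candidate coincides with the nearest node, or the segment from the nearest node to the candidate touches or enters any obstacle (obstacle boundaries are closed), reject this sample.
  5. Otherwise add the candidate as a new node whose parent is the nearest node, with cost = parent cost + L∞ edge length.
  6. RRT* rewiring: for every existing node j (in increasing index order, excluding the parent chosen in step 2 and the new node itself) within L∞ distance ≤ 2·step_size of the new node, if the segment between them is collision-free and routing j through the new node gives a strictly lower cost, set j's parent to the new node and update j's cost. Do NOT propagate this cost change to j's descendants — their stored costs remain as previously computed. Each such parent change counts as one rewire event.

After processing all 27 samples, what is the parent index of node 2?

Parent of node 2: 1

1. q=(21,48) nearest=0 d=46 new=(2,4) → add node 1 parent=0 cost=2
2. q=(26,30) nearest=1 d=26 new=(4,6) → add node 2 parent=1 cost=4
3. q=(0,46) nearest=2 d=40 new=(2,8) → add node 3 parent=2 cost=6
4. q=(6,11) nearest=3 d=4 new=(4,10) → add node 4 parent=3 cost=8
5. q=(3,40) nearest=4 d=30 new=(3,12) → add node 5 parent=4 cost=10
6. q=(12,12) nearest=2 d=8 new=(6,8) → add node 6 parent=2 cost=6
7. q=(12,30) nearest=5 d=18 new=(5,14) → add node 7 parent=5 cost=12
8. q=(14,32) nearest=7 d=18 new=(7,16) → blocked by [5,8]×[16,20], reject
9. q=(28,39) nearest=7 d=25 new=(7,16) → blocked by [5,8]×[16,20], reject
10. q=(2,14) nearest=5 d=2 new=(2,14) → add node 8 parent=5 cost=12
11. q=(18,49) nearest=7 d=35 new=(7,16) → blocked by [5,8]×[16,20], reject
12. q=(21,13) nearest=6 d=15 new=(8,10) → blocked by [8,13]×[6,17], reject
13. q=(8,2) nearest=2 d=4 new=(6,4) → add node 9 parent=2 cost=6
14. q=(29,26) nearest=6 d=23 new=(8,10) → blocked by [8,13]×[6,17], reject
15. q=(14,43) nearest=7 d=29 new=(7,16) → blocked by [5,8]×[16,20], reject
16. q=(18,8) nearest=6 d=12 new=(8,8) → blocked by [8,13]×[6,17], reject
17. q=(15,41) nearest=7 d=27 new=(7,16) → blocked by [5,8]×[16,20], reject
18. q=(29,36) nearest=7 d=24 new=(7,16) → blocked by [5,8]×[16,20], reject
19. q=(27,1) nearest=6 d=21 new=(8,6) → blocked by [8,13]×[6,17], reject
20. q=(1,10) nearest=3 d=2 new=(1,10) → add node 10 parent=3 cost=8
21. q=(26,10) nearest=6 d=20 new=(8,10) → blocked by [8,13]×[6,17], reject
22. q=(22,33) nearest=7 d=19 new=(7,16) → blocked by [5,8]×[16,20], reject
23. q=(20,40) nearest=7 d=26 new=(7,16) → blocked by [5,8]×[16,20], reject
24. q=(22,44) nearest=7 d=30 new=(7,16) → blocked by [5,8]×[16,20], reject
25. q=(1,7) nearest=3 d=1 new=(1,7) → add node 11 parent=3 cost=7
26. q=(28,50) nearest=7 d=36 new=(7,16) → blocked by [5,8]×[16,20], reject
27. q=(8,0) nearest=9 d=4 new=(8,2) → add node 12 parent=9 cost=8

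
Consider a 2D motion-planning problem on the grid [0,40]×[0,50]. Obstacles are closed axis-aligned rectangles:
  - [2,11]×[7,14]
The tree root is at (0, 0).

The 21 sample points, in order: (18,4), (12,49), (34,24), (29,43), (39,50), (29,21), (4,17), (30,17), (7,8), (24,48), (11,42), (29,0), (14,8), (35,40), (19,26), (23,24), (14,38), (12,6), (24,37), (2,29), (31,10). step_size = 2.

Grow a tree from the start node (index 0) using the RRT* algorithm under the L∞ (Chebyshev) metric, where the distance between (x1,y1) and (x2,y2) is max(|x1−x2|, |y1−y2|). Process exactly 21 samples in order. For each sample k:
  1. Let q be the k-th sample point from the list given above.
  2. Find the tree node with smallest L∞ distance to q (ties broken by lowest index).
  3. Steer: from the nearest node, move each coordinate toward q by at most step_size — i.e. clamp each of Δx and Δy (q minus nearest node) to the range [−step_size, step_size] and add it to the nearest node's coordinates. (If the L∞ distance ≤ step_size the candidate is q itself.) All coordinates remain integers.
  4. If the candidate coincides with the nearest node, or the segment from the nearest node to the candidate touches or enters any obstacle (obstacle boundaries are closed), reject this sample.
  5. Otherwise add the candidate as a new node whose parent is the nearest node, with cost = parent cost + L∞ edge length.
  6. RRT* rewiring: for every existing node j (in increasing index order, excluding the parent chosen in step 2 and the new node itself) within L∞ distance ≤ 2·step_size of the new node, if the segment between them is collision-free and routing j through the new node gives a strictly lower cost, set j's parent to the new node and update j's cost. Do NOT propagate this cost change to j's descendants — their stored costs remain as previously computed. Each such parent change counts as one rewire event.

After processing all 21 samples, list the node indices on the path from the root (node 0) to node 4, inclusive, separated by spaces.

1. q=(18,4) nearest=0 d=18 new=(2,2) → add node 1 parent=0 cost=2
2. q=(12,49) nearest=1 d=47 new=(4,4) → add node 2 parent=1 cost=4
3. q=(34,24) nearest=2 d=30 new=(6,6) → add node 3 parent=2 cost=6
4. q=(29,43) nearest=3 d=37 new=(8,8) → blocked by [2,11]×[7,14], reject
5. q=(39,50) nearest=3 d=44 new=(8,8) → blocked by [2,11]×[7,14], reject
6. q=(29,21) nearest=3 d=23 new=(8,8) → blocked by [2,11]×[7,14], reject
7. q=(4,17) nearest=3 d=11 new=(4,8) → blocked by [2,11]×[7,14], reject
8. q=(30,17) nearest=3 d=24 new=(8,8) → blocked by [2,11]×[7,14], reject
9. q=(7,8) nearest=3 d=2 new=(7,8) → blocked by [2,11]×[7,14], reject
10. q=(24,48) nearest=3 d=42 new=(8,8) → blocked by [2,11]×[7,14], reject
11. q=(11,42) nearest=3 d=36 new=(8,8) → blocked by [2,11]×[7,14], reject
12. q=(29,0) nearest=3 d=23 new=(8,4) → add node 4 parent=3 cost=8
13. q=(14,8) nearest=4 d=6 new=(10,6) → add node 5 parent=4 cost=10
14. q=(35,40) nearest=3 d=34 new=(8,8) → blocked by [2,11]×[7,14], reject
15. q=(19,26) nearest=3 d=20 new=(8,8) → blocked by [2,11]×[7,14], reject
16. q=(23,24) nearest=3 d=18 new=(8,8) → blocked by [2,11]×[7,14], reject
17. q=(14,38) nearest=3 d=32 new=(8,8) → blocked by [2,11]×[7,14], reject
18. q=(12,6) nearest=5 d=2 new=(12,6) → add node 6 parent=5 cost=12
19. q=(24,37) nearest=3 d=31 new=(8,8) → blocked by [2,11]×[7,14], reject
20. q=(2,29) nearest=3 d=23 new=(4,8) → blocked by [2,11]×[7,14], reject
21. q=(31,10) nearest=6 d=19 new=(14,8) → add node 7 parent=6 cost=14

Path: 0 1 2 3 4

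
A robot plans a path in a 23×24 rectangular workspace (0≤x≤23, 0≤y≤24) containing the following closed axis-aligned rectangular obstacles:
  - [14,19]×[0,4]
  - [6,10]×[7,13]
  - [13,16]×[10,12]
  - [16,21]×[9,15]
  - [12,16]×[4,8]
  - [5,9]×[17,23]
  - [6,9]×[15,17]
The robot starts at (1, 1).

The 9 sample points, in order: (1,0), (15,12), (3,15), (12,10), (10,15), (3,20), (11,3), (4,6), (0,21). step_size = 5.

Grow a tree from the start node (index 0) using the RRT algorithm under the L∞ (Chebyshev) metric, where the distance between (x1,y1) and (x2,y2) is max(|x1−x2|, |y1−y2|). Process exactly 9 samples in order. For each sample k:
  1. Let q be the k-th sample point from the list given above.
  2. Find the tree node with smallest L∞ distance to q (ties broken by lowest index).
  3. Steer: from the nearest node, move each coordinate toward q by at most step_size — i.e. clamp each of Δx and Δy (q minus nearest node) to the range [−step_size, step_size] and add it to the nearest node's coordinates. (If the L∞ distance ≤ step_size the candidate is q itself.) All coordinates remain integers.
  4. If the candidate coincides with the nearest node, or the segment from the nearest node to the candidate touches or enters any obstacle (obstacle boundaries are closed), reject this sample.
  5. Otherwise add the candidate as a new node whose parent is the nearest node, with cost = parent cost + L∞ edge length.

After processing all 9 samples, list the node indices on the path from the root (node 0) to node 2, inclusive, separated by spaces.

Path: 0 2

1. q=(1,0) nearest=0 d=1 new=(1,0) → add node 1 parent=0 cost=1
2. q=(15,12) nearest=0 d=14 new=(6,6) → add node 2 parent=0 cost=5
3. q=(3,15) nearest=2 d=9 new=(3,11) → add node 3 parent=2 cost=10
4. q=(12,10) nearest=2 d=6 new=(11,10) → blocked by [6,10]×[7,13], reject
5. q=(10,15) nearest=3 d=7 new=(8,15) → blocked by [6,9]×[15,17], reject
6. q=(3,20) nearest=3 d=9 new=(3,16) → add node 4 parent=3 cost=15
7. q=(11,3) nearest=2 d=5 new=(11,3) → add node 5 parent=2 cost=10
8. q=(4,6) nearest=2 d=2 new=(4,6) → add node 6 parent=2 cost=7
9. q=(0,21) nearest=4 d=5 new=(0,21) → add node 7 parent=4 cost=20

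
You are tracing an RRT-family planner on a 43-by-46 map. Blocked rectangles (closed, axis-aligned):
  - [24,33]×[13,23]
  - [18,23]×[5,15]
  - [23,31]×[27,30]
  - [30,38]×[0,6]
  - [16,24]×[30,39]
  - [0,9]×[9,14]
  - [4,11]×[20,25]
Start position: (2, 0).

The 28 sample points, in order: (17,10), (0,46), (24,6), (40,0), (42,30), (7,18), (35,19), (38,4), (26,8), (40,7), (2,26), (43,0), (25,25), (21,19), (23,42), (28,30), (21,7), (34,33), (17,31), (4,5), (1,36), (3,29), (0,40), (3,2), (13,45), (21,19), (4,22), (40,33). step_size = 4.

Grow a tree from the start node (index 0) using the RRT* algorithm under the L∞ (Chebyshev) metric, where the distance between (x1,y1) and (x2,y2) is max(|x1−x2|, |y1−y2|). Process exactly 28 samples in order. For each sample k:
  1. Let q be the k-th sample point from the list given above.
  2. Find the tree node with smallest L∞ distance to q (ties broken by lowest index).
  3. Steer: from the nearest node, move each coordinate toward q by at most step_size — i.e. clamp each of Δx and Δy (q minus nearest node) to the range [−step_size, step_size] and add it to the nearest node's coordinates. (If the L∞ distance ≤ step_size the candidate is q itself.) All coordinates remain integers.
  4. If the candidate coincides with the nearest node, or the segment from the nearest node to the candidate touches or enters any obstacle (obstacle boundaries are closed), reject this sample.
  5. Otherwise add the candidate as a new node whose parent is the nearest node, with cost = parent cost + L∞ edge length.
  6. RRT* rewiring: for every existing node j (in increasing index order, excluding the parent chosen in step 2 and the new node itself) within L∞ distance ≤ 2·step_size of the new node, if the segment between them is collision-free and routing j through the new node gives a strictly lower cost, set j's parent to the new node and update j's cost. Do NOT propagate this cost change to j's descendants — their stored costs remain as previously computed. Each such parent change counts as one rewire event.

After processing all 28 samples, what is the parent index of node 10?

1. q=(17,10) nearest=0 d=15 new=(6,4) → add node 1 parent=0 cost=4
2. q=(0,46) nearest=1 d=42 new=(2,8) → add node 2 parent=1 cost=8
3. q=(24,6) nearest=1 d=18 new=(10,6) → add node 3 parent=1 cost=8
4. q=(40,0) nearest=3 d=30 new=(14,2) → add node 4 parent=3 cost=12
5. q=(42,30) nearest=4 d=28 new=(18,6) → blocked by [18,23]×[5,15], reject
6. q=(7,18) nearest=2 d=10 new=(6,12) → blocked by [0,9]×[9,14], reject
7. q=(35,19) nearest=4 d=21 new=(18,6) → blocked by [18,23]×[5,15], reject
8. q=(38,4) nearest=4 d=24 new=(18,4) → add node 5 parent=4 cost=16
9. q=(26,8) nearest=5 d=8 new=(22,8) → blocked by [18,23]×[5,15], reject
10. q=(40,7) nearest=5 d=22 new=(22,7) → blocked by [18,23]×[5,15], reject
11. q=(2,26) nearest=2 d=18 new=(2,12) → blocked by [0,9]×[9,14], reject
12. q=(43,0) nearest=5 d=25 new=(22,0) → add node 6 parent=5 cost=20
13. q=(25,25) nearest=3 d=19 new=(14,10) → add node 7 parent=3 cost=12
14. q=(21,19) nearest=7 d=9 new=(18,14) → blocked by [18,23]×[5,15], reject
15. q=(23,42) nearest=7 d=32 new=(18,14) → blocked by [18,23]×[5,15], reject
16. q=(28,30) nearest=7 d=20 new=(18,14) → blocked by [18,23]×[5,15], reject
17. q=(21,7) nearest=5 d=3 new=(21,7) → blocked by [18,23]×[5,15], reject
18. q=(34,33) nearest=7 d=23 new=(18,14) → blocked by [18,23]×[5,15], reject
19. q=(17,31) nearest=7 d=21 new=(17,14) → add node 8 parent=7 cost=16
20. q=(4,5) nearest=1 d=2 new=(4,5) → add node 9 parent=1 cost=6
21. q=(1,36) nearest=8 d=22 new=(13,18) → add node 10 parent=8 cost=20
22. q=(3,29) nearest=10 d=11 new=(9,22) → blocked by [4,11]×[20,25], reject
23. q=(0,40) nearest=10 d=22 new=(9,22) → blocked by [4,11]×[20,25], reject
24. q=(3,2) nearest=0 d=2 new=(3,2) → add node 11 parent=0 cost=2; rewire 9→11 (5<6)
25. q=(13,45) nearest=10 d=27 new=(13,22) → add node 12 parent=10 cost=24
26. q=(21,19) nearest=8 d=5 new=(21,18) → blocked by [18,23]×[5,15], reject
27. q=(4,22) nearest=10 d=9 new=(9,22) → blocked by [4,11]×[20,25], reject
28. q=(40,33) nearest=8 d=23 new=(21,18) → blocked by [18,23]×[5,15], reject

Parent of node 10: 8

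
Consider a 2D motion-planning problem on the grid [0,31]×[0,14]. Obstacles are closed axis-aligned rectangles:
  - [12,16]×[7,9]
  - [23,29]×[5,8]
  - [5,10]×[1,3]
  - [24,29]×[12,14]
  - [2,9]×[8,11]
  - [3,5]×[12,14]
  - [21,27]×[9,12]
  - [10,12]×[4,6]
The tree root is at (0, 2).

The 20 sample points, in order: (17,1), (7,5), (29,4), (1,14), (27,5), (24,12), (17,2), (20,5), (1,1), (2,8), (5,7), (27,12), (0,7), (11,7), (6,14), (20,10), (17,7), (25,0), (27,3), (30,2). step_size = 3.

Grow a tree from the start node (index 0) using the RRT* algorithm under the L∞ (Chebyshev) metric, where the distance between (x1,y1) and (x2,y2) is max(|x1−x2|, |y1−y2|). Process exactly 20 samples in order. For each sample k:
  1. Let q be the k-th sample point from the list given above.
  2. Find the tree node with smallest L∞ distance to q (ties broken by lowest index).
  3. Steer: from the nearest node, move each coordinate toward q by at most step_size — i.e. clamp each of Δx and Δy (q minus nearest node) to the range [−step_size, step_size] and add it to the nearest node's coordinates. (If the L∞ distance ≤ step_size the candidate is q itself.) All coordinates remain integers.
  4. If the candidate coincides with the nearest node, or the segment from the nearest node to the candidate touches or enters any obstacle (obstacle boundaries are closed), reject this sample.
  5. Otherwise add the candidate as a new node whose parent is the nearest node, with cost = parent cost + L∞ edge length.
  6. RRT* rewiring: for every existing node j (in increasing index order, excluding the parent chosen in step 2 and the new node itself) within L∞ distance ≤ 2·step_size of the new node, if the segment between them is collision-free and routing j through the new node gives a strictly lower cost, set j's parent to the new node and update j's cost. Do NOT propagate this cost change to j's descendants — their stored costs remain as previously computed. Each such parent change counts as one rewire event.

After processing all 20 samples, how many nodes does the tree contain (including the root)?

1. q=(17,1) nearest=0 d=17 new=(3,1) → add node 1 parent=0 cost=3
2. q=(7,5) nearest=1 d=4 new=(6,4) → blocked by [5,10]×[1,3], reject
3. q=(29,4) nearest=1 d=26 new=(6,4) → blocked by [5,10]×[1,3], reject
4. q=(1,14) nearest=0 d=12 new=(1,5) → add node 2 parent=0 cost=3
5. q=(27,5) nearest=1 d=24 new=(6,4) → blocked by [5,10]×[1,3], reject
6. q=(24,12) nearest=1 d=21 new=(6,4) → blocked by [5,10]×[1,3], reject
7. q=(17,2) nearest=1 d=14 new=(6,2) → blocked by [5,10]×[1,3], reject
8. q=(20,5) nearest=1 d=17 new=(6,4) → blocked by [5,10]×[1,3], reject
9. q=(1,1) nearest=0 d=1 new=(1,1) → add node 3 parent=0 cost=1
10. q=(2,8) nearest=2 d=3 new=(2,8) → blocked by [2,9]×[8,11], reject
11. q=(5,7) nearest=2 d=4 new=(4,7) → add node 4 parent=2 cost=6
12. q=(27,12) nearest=4 d=23 new=(7,10) → blocked by [2,9]×[8,11], reject
13. q=(0,7) nearest=2 d=2 new=(0,7) → add node 5 parent=2 cost=5
14. q=(11,7) nearest=4 d=7 new=(7,7) → add node 6 parent=4 cost=9
15. q=(6,14) nearest=4 d=7 new=(6,10) → blocked by [2,9]×[8,11], reject
16. q=(20,10) nearest=6 d=13 new=(10,10) → blocked by [2,9]×[8,11], reject
17. q=(17,7) nearest=6 d=10 new=(10,7) → add node 7 parent=6 cost=12
18. q=(25,0) nearest=7 d=15 new=(13,4) → blocked by [10,12]×[4,6], reject
19. q=(27,3) nearest=7 d=17 new=(13,4) → blocked by [10,12]×[4,6], reject
20. q=(30,2) nearest=7 d=20 new=(13,4) → blocked by [10,12]×[4,6], reject

Node count: 8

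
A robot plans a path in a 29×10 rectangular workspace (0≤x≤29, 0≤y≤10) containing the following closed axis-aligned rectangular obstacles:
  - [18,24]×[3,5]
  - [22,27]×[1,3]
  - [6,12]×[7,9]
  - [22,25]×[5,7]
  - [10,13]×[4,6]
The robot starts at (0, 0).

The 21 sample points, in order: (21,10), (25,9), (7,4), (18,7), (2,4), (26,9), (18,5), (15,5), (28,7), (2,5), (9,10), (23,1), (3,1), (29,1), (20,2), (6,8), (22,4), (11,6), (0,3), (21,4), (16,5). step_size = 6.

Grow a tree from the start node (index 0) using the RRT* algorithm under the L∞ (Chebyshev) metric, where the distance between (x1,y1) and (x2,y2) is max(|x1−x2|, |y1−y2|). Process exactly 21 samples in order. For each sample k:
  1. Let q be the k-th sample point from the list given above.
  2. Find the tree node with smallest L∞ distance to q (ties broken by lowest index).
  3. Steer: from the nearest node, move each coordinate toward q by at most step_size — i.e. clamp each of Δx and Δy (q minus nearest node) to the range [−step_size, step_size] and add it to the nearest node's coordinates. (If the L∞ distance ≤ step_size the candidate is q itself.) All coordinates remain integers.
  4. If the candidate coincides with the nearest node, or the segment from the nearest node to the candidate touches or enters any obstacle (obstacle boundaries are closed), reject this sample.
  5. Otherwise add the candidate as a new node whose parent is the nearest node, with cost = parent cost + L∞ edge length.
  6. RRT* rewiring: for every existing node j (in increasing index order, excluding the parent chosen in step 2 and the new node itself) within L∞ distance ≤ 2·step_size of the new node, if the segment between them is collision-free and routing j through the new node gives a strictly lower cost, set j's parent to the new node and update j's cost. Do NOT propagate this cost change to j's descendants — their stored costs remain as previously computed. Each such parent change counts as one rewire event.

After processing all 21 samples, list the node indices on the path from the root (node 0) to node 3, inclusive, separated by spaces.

1. q=(21,10) nearest=0 d=21 new=(6,6) → add node 1 parent=0 cost=6
2. q=(25,9) nearest=1 d=19 new=(12,9) → blocked by [6,12]×[7,9], reject
3. q=(7,4) nearest=1 d=2 new=(7,4) → add node 2 parent=1 cost=8
4. q=(18,7) nearest=2 d=11 new=(13,7) → blocked by [10,13]×[4,6], reject
5. q=(2,4) nearest=0 d=4 new=(2,4) → add node 3 parent=0 cost=4
6. q=(26,9) nearest=2 d=19 new=(13,9) → blocked by [6,12]×[7,9], reject
7. q=(18,5) nearest=2 d=11 new=(13,5) → blocked by [10,13]×[4,6], reject
8. q=(15,5) nearest=2 d=8 new=(13,5) → blocked by [10,13]×[4,6], reject
9. q=(28,7) nearest=2 d=21 new=(13,7) → blocked by [10,13]×[4,6], reject
10. q=(2,5) nearest=3 d=1 new=(2,5) → add node 4 parent=3 cost=5
11. q=(9,10) nearest=1 d=4 new=(9,10) → blocked by [6,12]×[7,9], reject
12. q=(23,1) nearest=2 d=16 new=(13,1) → add node 5 parent=2 cost=14
13. q=(3,1) nearest=0 d=3 new=(3,1) → add node 6 parent=0 cost=3; rewire 2→6 (7<8); rewire 5→6 (13<14)
14. q=(29,1) nearest=5 d=16 new=(19,1) → add node 7 parent=5 cost=19
15. q=(20,2) nearest=7 d=1 new=(20,2) → add node 8 parent=7 cost=20
16. q=(6,8) nearest=1 d=2 new=(6,8) → blocked by [6,12]×[7,9], reject
17. q=(22,4) nearest=8 d=2 new=(22,4) → blocked by [18,24]×[3,5], reject
18. q=(11,6) nearest=2 d=4 new=(11,6) → blocked by [10,13]×[4,6], reject
19. q=(0,3) nearest=3 d=2 new=(0,3) → add node 9 parent=3 cost=6
20. q=(21,4) nearest=8 d=2 new=(21,4) → blocked by [18,24]×[3,5], reject
21. q=(16,5) nearest=5 d=4 new=(16,5) → add node 10 parent=5 cost=17

Path: 0 3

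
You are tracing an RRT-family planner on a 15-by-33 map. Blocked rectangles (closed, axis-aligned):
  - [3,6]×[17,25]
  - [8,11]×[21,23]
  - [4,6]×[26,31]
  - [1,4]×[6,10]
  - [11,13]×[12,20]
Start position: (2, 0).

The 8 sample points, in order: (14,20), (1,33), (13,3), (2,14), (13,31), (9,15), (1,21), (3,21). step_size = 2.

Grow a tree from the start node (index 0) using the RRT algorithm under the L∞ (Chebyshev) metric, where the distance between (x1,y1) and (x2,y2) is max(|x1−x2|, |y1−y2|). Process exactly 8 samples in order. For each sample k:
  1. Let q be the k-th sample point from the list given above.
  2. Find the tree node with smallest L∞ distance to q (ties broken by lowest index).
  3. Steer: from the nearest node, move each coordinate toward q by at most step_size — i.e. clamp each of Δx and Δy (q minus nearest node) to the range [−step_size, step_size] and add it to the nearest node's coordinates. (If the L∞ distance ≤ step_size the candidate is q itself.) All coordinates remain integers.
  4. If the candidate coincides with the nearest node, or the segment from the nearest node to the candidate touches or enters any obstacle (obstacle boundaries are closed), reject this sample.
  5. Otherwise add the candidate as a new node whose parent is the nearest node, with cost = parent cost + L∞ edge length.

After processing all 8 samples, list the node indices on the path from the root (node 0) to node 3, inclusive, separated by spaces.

Path: 0 1 3

1. q=(14,20) nearest=0 d=20 new=(4,2) → add node 1 parent=0 cost=2
2. q=(1,33) nearest=1 d=31 new=(2,4) → add node 2 parent=1 cost=4
3. q=(13,3) nearest=1 d=9 new=(6,3) → add node 3 parent=1 cost=4
4. q=(2,14) nearest=2 d=10 new=(2,6) → blocked by [1,4]×[6,10], reject
5. q=(13,31) nearest=2 d=27 new=(4,6) → blocked by [1,4]×[6,10], reject
6. q=(9,15) nearest=2 d=11 new=(4,6) → blocked by [1,4]×[6,10], reject
7. q=(1,21) nearest=2 d=17 new=(1,6) → blocked by [1,4]×[6,10], reject
8. q=(3,21) nearest=2 d=17 new=(3,6) → blocked by [1,4]×[6,10], reject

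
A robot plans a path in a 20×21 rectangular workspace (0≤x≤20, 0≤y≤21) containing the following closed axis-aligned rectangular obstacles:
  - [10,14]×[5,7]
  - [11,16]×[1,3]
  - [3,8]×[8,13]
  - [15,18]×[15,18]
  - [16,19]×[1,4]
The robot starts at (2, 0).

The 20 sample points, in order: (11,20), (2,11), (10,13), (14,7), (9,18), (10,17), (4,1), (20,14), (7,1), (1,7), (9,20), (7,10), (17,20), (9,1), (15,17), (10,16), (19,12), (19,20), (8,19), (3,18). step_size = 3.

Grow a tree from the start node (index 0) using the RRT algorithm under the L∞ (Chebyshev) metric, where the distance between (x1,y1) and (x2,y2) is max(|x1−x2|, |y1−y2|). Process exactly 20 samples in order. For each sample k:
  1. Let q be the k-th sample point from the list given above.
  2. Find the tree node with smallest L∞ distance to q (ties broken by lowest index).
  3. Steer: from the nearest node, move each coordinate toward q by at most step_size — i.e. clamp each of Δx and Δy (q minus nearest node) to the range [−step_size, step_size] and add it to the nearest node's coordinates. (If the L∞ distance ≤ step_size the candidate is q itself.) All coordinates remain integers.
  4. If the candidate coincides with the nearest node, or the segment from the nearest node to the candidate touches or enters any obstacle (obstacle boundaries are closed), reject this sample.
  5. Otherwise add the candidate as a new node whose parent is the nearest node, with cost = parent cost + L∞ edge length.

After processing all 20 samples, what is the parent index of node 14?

1. q=(11,20) nearest=0 d=20 new=(5,3) → add node 1 parent=0 cost=3
2. q=(2,11) nearest=1 d=8 new=(2,6) → add node 2 parent=1 cost=6
3. q=(10,13) nearest=2 d=8 new=(5,9) → blocked by [3,8]×[8,13], reject
4. q=(14,7) nearest=1 d=9 new=(8,6) → add node 3 parent=1 cost=6
5. q=(9,18) nearest=2 d=12 new=(5,9) → blocked by [3,8]×[8,13], reject
6. q=(10,17) nearest=2 d=11 new=(5,9) → blocked by [3,8]×[8,13], reject
7. q=(4,1) nearest=0 d=2 new=(4,1) → add node 4 parent=0 cost=2
8. q=(20,14) nearest=3 d=12 new=(11,9) → add node 5 parent=3 cost=9
9. q=(7,1) nearest=1 d=2 new=(7,1) → add node 6 parent=1 cost=5
10. q=(1,7) nearest=2 d=1 new=(1,7) → add node 7 parent=2 cost=7
11. q=(9,20) nearest=5 d=11 new=(9,12) → add node 8 parent=5 cost=12
12. q=(7,10) nearest=8 d=2 new=(7,10) → blocked by [3,8]×[8,13], reject
13. q=(17,20) nearest=8 d=8 new=(12,15) → add node 9 parent=8 cost=15
14. q=(9,1) nearest=6 d=2 new=(9,1) → add node 10 parent=6 cost=7
15. q=(15,17) nearest=9 d=3 new=(15,17) → blocked by [15,18]×[15,18], reject
16. q=(10,16) nearest=9 d=2 new=(10,16) → add node 11 parent=9 cost=17
17. q=(19,12) nearest=9 d=7 new=(15,12) → add node 12 parent=9 cost=18
18. q=(19,20) nearest=9 d=7 new=(15,18) → blocked by [15,18]×[15,18], reject
19. q=(8,19) nearest=11 d=3 new=(8,19) → add node 13 parent=11 cost=20
20. q=(3,18) nearest=13 d=5 new=(5,18) → add node 14 parent=13 cost=23

Parent of node 14: 13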